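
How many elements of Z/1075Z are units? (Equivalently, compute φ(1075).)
Z/1075Z has φ(1075) = 840 units

An element a ∈ Z/1075Z is a unit iff gcd(a, 1075) = 1, so the number of units is φ(1075). φ is multiplicative, with φ(p^e) = p^e − p^(e−1). Factorise 1075 = 5^2 · 43. Then
  φ(1075) = (5^2 − 5^1) · (43 − 1) = 20 · 42 = 840.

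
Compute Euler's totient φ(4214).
φ(4214) = 1764

φ is multiplicative, with φ(p^e) = p^e − p^(e−1). Factorise 4214 = 2 · 7^2 · 43. Then
  φ(4214) = (2 − 1) · (7^2 − 7^1) · (43 − 1) = 1 · 42 · 42 = 1764.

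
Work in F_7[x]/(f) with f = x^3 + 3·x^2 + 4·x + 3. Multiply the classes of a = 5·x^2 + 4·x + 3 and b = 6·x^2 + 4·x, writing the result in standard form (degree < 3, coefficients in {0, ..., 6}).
Multiply as integer polynomials: a · b = 30·x^4 + 44·x^3 + 34·x^2 + 12·x. Reducing coefficients mod 7: a · b ≡ 2·x^4 + 2·x^3 + 6·x^2 + 5·x. Now divide by f(x) = x^3 + 3·x^2 + 4·x + 3 in F_7[x], eliminating the leading term at each step:
  leading term 2·x^4: subtract (2·x)·f(x) = 2·x^4 + 6·x^3 + x^2 + 6·x, leaving 3·x^3 + 5·x^2 + 6·x (coefficients mod 7)
  leading term 3·x^3: subtract (3)·f(x) = 3·x^3 + 2·x^2 + 5·x + 2, leaving 3·x^2 + x + 5 (coefficients mod 7)
The degree is now < 3, so this is the remainder. Hence a · b ≡ 3·x^2 + x + 5 in F_7[x]/(f).

Final answer: a · b ≡ 3·x^2 + x + 5 (mod f(x))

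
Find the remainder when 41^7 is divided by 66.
Use repeated squaring. Binary(7) = 111. Walk through the bits of the exponent 7 left-to-right: at each bit after the leading one, square the running value, then multiply by 41 if the bit is 1 (always reducing mod 66):
  bit 1 = 1 (leading): start with 41.
  bit 2 = 1: square 41^2 = 1681 ≡ 31; bit is 1, so multiply 31·41 = 1271 ≡ 17 (mod 66).
  bit 3 = 1: square 17^2 = 289 ≡ 25; bit is 1, so multiply 25·41 = 1025 ≡ 35 (mod 66).
Final value: 41^7 ≡ 35 (mod 66).

Final answer: 35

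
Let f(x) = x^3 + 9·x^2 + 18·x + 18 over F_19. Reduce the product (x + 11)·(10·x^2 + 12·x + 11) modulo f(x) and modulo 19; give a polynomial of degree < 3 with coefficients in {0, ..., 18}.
a · b ≡ 13·x^2 + x + 17 (mod f(x))

Multiply as integer polynomials: a · b = 10·x^3 + 122·x^2 + 143·x + 121. Reducing coefficients mod 19: a · b ≡ 10·x^3 + 8·x^2 + 10·x + 7. Now divide by f(x) = x^3 + 9·x^2 + 18·x + 18 in F_19[x], eliminating the leading term at each step:
  leading term 10·x^3: subtract (10)·f(x) = 10·x^3 + 14·x^2 + 9·x + 9, leaving 13·x^2 + x + 17 (coefficients mod 19)
The degree is now < 3, so this is the remainder. Hence a · b ≡ 13·x^2 + x + 17 in F_19[x]/(f).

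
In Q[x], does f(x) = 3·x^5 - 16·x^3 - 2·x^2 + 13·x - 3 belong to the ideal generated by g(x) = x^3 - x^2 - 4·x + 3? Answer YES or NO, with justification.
In Q[x] the ideal (g) consists of all multiples of g, so f ∈ (g) iff g | f, i.e. iff the remainder of f on division by g is 0. Divide f by g (g is monic, so eliminate the leading term of the running remainder at each step):
  leading term 3·x^5: subtract (3·x^2)·g(x) = 3·x^5 - 3·x^4 - 12·x^3 + 9·x^2, leaving 3·x^4 - 4·x^3 - 11·x^2 + 13·x - 3
  leading term 3·x^4: subtract (3·x)·g(x) = 3·x^4 - 3·x^3 - 12·x^2 + 9·x, leaving -x^3 + x^2 + 4·x - 3
  leading term -x^3: subtract (-1)·g(x) = -x^3 + x^2 + 4·x - 3, leaving 0
The remainder is 0, so f(x) = g(x) · h(x) with h(x) = 3·x^2 + 3·x - 1. Hence g | f, i.e. f ∈ (g).

Final answer: YES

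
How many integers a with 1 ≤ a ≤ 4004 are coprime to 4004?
1440

The number of a ∈ {1, ..., 4004} with gcd(a, 4004) = 1 is by definition Euler's totient φ(4004). φ is multiplicative, with φ(p^e) = p^e − p^(e−1). Factorise 4004 = 2^2 · 7 · 11 · 13. Then
  φ(4004) = (2^2 − 2^1) · (7 − 1) · (11 − 1) · (13 − 1) = 2 · 6 · 10 · 12 = 1440.
So there are 1440 such integers.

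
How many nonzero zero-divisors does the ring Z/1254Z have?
In Z/1254Z each nonzero element is either a unit (gcd with 1254 is 1) or a zero-divisor (gcd > 1). The number of units is φ(1254): factorise 1254 = 2 · 3 · 11 · 19, so φ(1254) = (2 − 1) · (3 − 1) · (11 − 1) · (19 − 1) = 1 · 2 · 10 · 18 = 360. The nonzero elements number 1254 − 1 = 1253. Hence the nonzero zero-divisors number 1253 − 360 = 893.

Final answer: Z/1254Z has 893 nonzero zero-divisors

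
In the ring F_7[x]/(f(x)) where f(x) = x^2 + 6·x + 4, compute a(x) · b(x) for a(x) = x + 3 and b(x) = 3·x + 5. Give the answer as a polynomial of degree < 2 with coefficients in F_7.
a · b ≡ 3·x + 3 (mod f(x))

Multiply as integer polynomials: a · b = 3·x^2 + 14·x + 15. Reducing coefficients mod 7: a · b ≡ 3·x^2 + 1. Now divide by f(x) = x^2 + 6·x + 4 in F_7[x], eliminating the leading term at each step:
  leading term 3·x^2: subtract (3)·f(x) = 3·x^2 + 4·x + 5, leaving 3·x + 3 (coefficients mod 7)
The degree is now < 2, so this is the remainder. Hence a · b ≡ 3·x + 3 in F_7[x]/(f).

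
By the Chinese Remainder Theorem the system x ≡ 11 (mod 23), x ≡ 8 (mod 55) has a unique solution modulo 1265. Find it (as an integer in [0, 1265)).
The moduli 23, 55 are pairwise coprime, so by the CRT there is a unique solution mod 23·55 = 1265.
Solve by successive substitution. Start with x ≡ 11 (mod 23).
  Combine with x ≡ 8 (mod 55): write x = 11 + 23·t and require 11 + 23·t ≡ 8 (mod 55), i.e. 23·t ≡ 8 − 11 ≡ 52 (mod 55). Since 23^(−1) ≡ 12 (mod 55), t ≡ 12·52 ≡ 19 (mod 55). So x ≡ 11 + 23·19 = 448 (mod 1265).
Unique solution in [0, 1265): x = 448.

Final answer: x ≡ 448 (mod 1265); the representative in [0, 1265) is 448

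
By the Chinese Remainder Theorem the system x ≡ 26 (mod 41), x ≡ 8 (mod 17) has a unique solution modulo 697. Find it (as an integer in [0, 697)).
The moduli 41, 17 are pairwise coprime, so by the CRT there is a unique solution mod 41·17 = 697.
Solve by successive substitution. Start with x ≡ 26 (mod 41).
  Combine with x ≡ 8 (mod 17): write x = 26 + 41·t and require 26 + 41·t ≡ 8 (mod 17), i.e. 41·t ≡ 8 − 26 ≡ 16 (mod 17). Since 41^(−1) ≡ 5 (mod 17) (41 ≡ 7 (mod 17)), t ≡ 5·16 ≡ 12 (mod 17). So x ≡ 26 + 41·12 = 518 (mod 697).
Unique solution in [0, 697): x = 518.

Final answer: x ≡ 518 (mod 697); the representative in [0, 697) is 518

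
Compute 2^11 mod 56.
Use repeated squaring. Binary(11) = 1011. Walk through the bits of the exponent 11 left-to-right: at each bit after the leading one, square the running value, then multiply by 2 if the bit is 1 (always reducing mod 56):
  bit 1 = 1 (leading): start with 2.
  bit 2 = 0: square 2^2 = 4 (mod 56).
  bit 3 = 1: square 4^2 = 16; bit is 1, so multiply 16·2 = 32 (mod 56).
  bit 4 = 1: square 32^2 = 1024 ≡ 16; bit is 1, so multiply 16·2 = 32 (mod 56).
Final value: 2^11 ≡ 32 (mod 56).

Final answer: 32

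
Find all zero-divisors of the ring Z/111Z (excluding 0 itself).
nonzero zero-divisors of Z/111Z = {3, 6, 9, 12, 15, 18, 21, 24, 27, 30, 33, 36, 37, 39, 42, 45, 48, 51, 54, 57, 60, 63, 66, 69, 72, 74, 75, 78, 81, 84, 87, 90, 93, 96, 99, 102, 105, 108}

An element a ∈ Z/111Z (with a ≠ 0) is a zero-divisor iff gcd(a, 111) > 1 (because a is a unit precisely when gcd(a, n) = 1, and in Z/nZ every nonzero, non-unit element is a zero-divisor). Scan a = 1, ..., 110 and keep those with gcd(a, 111) > 1:
  gcd(3, 111) = 3, gcd(6, 111) = 3, gcd(9, 111) = 3, gcd(12, 111) = 3, gcd(15, 111) = 3, gcd(18, 111) = 3, gcd(21, 111) = 3, gcd(24, 111) = 3, gcd(27, 111) = 3, gcd(30, 111) = 3, gcd(33, 111) = 3, gcd(36, 111) = 3, gcd(37, 111) = 37, gcd(39, 111) = 3, gcd(42, 111) = 3, gcd(45, 111) = 3, gcd(48, 111) = 3, gcd(51, 111) = 3, gcd(54, 111) = 3, gcd(57, 111) = 3, gcd(60, 111) = 3, gcd(63, 111) = 3, gcd(66, 111) = 3, gcd(69, 111) = 3, gcd(72, 111) = 3, gcd(74, 111) = 37, gcd(75, 111) = 3, gcd(78, 111) = 3, gcd(81, 111) = 3, gcd(84, 111) = 3, gcd(87, 111) = 3, gcd(90, 111) = 3, gcd(93, 111) = 3, gcd(96, 111) = 3, gcd(99, 111) = 3, gcd(102, 111) = 3, gcd(105, 111) = 3, gcd(108, 111) = 3.
All other a ∈ {1, ..., 110} have gcd(a, 111) = 1 and are units. So the nonzero zero-divisors are exactly the 38 values of a appearing in this scan.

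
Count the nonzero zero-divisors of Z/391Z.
In Z/391Z each nonzero element is either a unit (gcd with 391 is 1) or a zero-divisor (gcd > 1). The number of units is φ(391): factorise 391 = 17 · 23, so φ(391) = (17 − 1) · (23 − 1) = 16 · 22 = 352. The nonzero elements number 391 − 1 = 390. Hence the nonzero zero-divisors number 390 − 352 = 38.

Final answer: Z/391Z has 38 nonzero zero-divisors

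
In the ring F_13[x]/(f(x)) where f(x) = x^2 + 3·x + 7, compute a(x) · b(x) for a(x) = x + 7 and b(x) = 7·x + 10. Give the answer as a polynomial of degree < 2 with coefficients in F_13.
a · b ≡ 12·x + 8 (mod f(x))

Multiply as integer polynomials: a · b = 7·x^2 + 59·x + 70. Reducing coefficients mod 13: a · b ≡ 7·x^2 + 7·x + 5. Now divide by f(x) = x^2 + 3·x + 7 in F_13[x], eliminating the leading term at each step:
  leading term 7·x^2: subtract (7)·f(x) = 7·x^2 + 8·x + 10, leaving 12·x + 8 (coefficients mod 13)
The degree is now < 2, so this is the remainder. Hence a · b ≡ 12·x + 8 in F_13[x]/(f).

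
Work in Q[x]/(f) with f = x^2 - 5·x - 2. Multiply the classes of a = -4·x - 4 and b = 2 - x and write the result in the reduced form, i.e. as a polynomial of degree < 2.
a · b ≡ 16·x (mod f(x))

First multiply in Q[x] without reducing: a · b = 4·x^2 - 4·x - 8. Now divide by f(x) = x^2 - 5·x - 2, eliminating the leading term at each step:
  leading term 4·x^2: subtract (4)·f(x) = 4·x^2 - 20·x - 8, leaving 16·x
The degree is now < 2, so this is the remainder. Hence a · b ≡ 16·x in Q[x]/(f).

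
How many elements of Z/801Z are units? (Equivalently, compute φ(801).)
An element a ∈ Z/801Z is a unit iff gcd(a, 801) = 1, so the number of units is φ(801). φ is multiplicative, with φ(p^e) = p^e − p^(e−1). Factorise 801 = 3^2 · 89. Then
  φ(801) = (3^2 − 3^1) · (89 − 1) = 6 · 88 = 528.

Final answer: Z/801Z has φ(801) = 528 units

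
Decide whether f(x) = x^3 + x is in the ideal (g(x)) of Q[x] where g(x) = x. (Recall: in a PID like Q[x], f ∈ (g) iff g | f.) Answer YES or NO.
YES

In Q[x] the ideal (g) consists of all multiples of g, so f ∈ (g) iff g | f, i.e. iff the remainder of f on division by g is 0. Divide f by g (g is monic, so eliminate the leading term of the running remainder at each step):
  leading term x^3: subtract (x^2)·g(x) = x^3, leaving x
  leading term x: subtract (1)·g(x) = x, leaving 0
The remainder is 0, so f(x) = g(x) · h(x) with h(x) = x^2 + 1. Hence g | f, i.e. f ∈ (g).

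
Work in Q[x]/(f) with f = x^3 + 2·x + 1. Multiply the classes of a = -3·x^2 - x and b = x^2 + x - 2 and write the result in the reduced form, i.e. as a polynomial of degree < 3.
First multiply in Q[x] without reducing: a · b = -3·x^4 - 4·x^3 + 5·x^2 + 2·x. Now divide by f(x) = x^3 + 2·x + 1, eliminating the leading term at each step:
  leading term -3·x^4: subtract (-3·x)·f(x) = -3·x^4 - 6·x^2 - 3·x, leaving -4·x^3 + 11·x^2 + 5·x
  leading term -4·x^3: subtract (-4)·f(x) = -4·x^3 - 8·x - 4, leaving 11·x^2 + 13·x + 4
The degree is now < 3, so this is the remainder. Hence a · b ≡ 11·x^2 + 13·x + 4 in Q[x]/(f).

Final answer: a · b ≡ 11·x^2 + 13·x + 4 (mod f(x))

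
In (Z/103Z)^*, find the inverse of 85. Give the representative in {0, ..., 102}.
Apply the extended Euclidean algorithm to (103, 85), tracking rows (r, s, t) with s·103 + t·85 = r. Each division r_prev = q·r_cur + r_new produces the new row as (previous row) − q·(current row):
  row A: (103, 1, 0)   [1·103 + 0·85 = 103]
  row B: (85, 0, 1)   [0·103 + 1·85 = 85]
  103 = 1·85 + 18   → row C = row A − 1·row B = (18, 1, −1)   [check: 1·103 − 1·85 = 18]
  85 = 4·18 + 13   → row D = row B − 4·row C = (13, −4, 5)   [check: −4·103 + 5·85 = 13]
  18 = 1·13 + 5   → row E = row C − 1·row D = (5, 5, −6)   [check: 5·103 − 6·85 = 5]
  13 = 2·5 + 3   → row F = row D − 2·row E = (3, −14, 17)   [check: −14·103 + 17·85 = 3]
  5 = 1·3 + 2   → row G = row E − 1·row F = (2, 19, −23)   [check: 19·103 − 23·85 = 2]
  3 = 1·2 + 1   → row H = row F − 1·row G = (1, −33, 40)   [check: −33·103 + 40·85 = 1]
  2 = 2·1 + 0   → remainder 0, stop. gcd = 1 (last nonzero row H).
The gcd is 1, so 85 is invertible mod 103. The last nonzero row gives −33·103 + 40·85 = 1, so t = 40. So 85^(−1) ≡ 40 (mod 103). Verify: 85 · 40 = 3400 ≡ 1 (mod 103). ✓

Final answer: 85^(−1) ≡ 40 (mod 103)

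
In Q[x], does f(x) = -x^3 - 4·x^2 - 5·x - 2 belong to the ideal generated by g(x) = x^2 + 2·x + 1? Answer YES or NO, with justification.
In Q[x] the ideal (g) consists of all multiples of g, so f ∈ (g) iff g | f, i.e. iff the remainder of f on division by g is 0. Divide f by g (g is monic, so eliminate the leading term of the running remainder at each step):
  leading term -x^3: subtract (-x)·g(x) = -x^3 - 2·x^2 - x, leaving -2·x^2 - 4·x - 2
  leading term -2·x^2: subtract (-2)·g(x) = -2·x^2 - 4·x - 2, leaving 0
The remainder is 0, so f(x) = g(x) · h(x) with h(x) = -x - 2. Hence g | f, i.e. f ∈ (g).

Final answer: YES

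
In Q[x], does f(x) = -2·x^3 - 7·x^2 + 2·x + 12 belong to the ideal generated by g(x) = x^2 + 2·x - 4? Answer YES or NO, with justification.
In Q[x] the ideal (g) consists of all multiples of g, so f ∈ (g) iff g | f, i.e. iff the remainder of f on division by g is 0. Divide f by g (g is monic, so eliminate the leading term of the running remainder at each step):
  leading term -2·x^3: subtract (-2·x)·g(x) = -2·x^3 - 4·x^2 + 8·x, leaving -3·x^2 - 6·x + 12
  leading term -3·x^2: subtract (-3)·g(x) = -3·x^2 - 6·x + 12, leaving 0
The remainder is 0, so f(x) = g(x) · h(x) with h(x) = -2·x - 3. Hence g | f, i.e. f ∈ (g).

Final answer: YES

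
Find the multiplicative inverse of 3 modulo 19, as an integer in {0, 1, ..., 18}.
3^(−1) ≡ 13 (mod 19)

Apply the extended Euclidean algorithm to (19, 3), tracking rows (r, s, t) with s·19 + t·3 = r. Each division r_prev = q·r_cur + r_new produces the new row as (previous row) − q·(current row):
  row A: (19, 1, 0)   [1·19 + 0·3 = 19]
  row B: (3, 0, 1)   [0·19 + 1·3 = 3]
  19 = 6·3 + 1   → row C = row A − 6·row B = (1, 1, −6)   [check: 1·19 − 6·3 = 1]
  3 = 3·1 + 0   → remainder 0, stop. gcd = 1 (last nonzero row C).
The gcd is 1, so 3 is invertible mod 19. The last nonzero row gives 1·19 − 6·3 = 1, so t = −6. So 3^(−1) ≡ −6 ≡ 13 (mod 19). Verify: 3 · 13 = 39 ≡ 1 (mod 19). ✓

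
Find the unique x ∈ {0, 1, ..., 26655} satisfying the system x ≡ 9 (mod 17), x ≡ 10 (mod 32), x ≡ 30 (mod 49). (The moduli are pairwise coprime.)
The moduli 17, 32, 49 are pairwise coprime, so by the CRT there is a unique solution mod 17·32·49 = 26656.
Solve by successive substitution. Start with x ≡ 9 (mod 17).
  Combine with x ≡ 10 (mod 32): write x = 9 + 17·t and require 9 + 17·t ≡ 10 (mod 32), i.e. 17·t ≡ 10 − 9 ≡ 1 (mod 32). Since 17^(−1) ≡ 17 (mod 32), t ≡ 17·1 ≡ 17 (mod 32). So x ≡ 9 + 17·17 = 298 (mod 544).
  Combine with x ≡ 30 (mod 49): write x = 298 + 544·t and require 298 + 544·t ≡ 30 (mod 49), i.e. 544·t ≡ 30 − 298 ≡ 26 (mod 49). Since 544^(−1) ≡ 10 (mod 49) (544 ≡ 5 (mod 49)), t ≡ 10·26 ≡ 15 (mod 49). So x ≡ 298 + 544·15 = 8458 (mod 26656).
Unique solution in [0, 26656): x = 8458.

Final answer: x ≡ 8458 (mod 26656); the representative in [0, 26656) is 8458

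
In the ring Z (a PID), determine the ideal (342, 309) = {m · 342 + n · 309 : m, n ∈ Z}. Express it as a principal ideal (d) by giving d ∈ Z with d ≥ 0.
(342, 309) = (3); d = 3

In the PID Z, (a, b) is generated by gcd(a, b). Compute gcd(342, 309) with the extended Euclidean algorithm, tracking rows (r, s, t) with s·342 + t·309 = r:
  row A: (342, 1, 0)   [1·342 + 0·309 = 342]
  row B: (309, 0, 1)   [0·342 + 1·309 = 309]
  342 = 1·309 + 33   → row C = row A − 1·row B = (33, 1, −1)   [check: 1·342 − 1·309 = 33]
  309 = 9·33 + 12   → row D = row B − 9·row C = (12, −9, 10)   [check: −9·342 + 10·309 = 12]
  33 = 2·12 + 9   → row E = row C − 2·row D = (9, 19, −21)   [check: 19·342 − 21·309 = 9]
  12 = 1·9 + 3   → row F = row D − 1·row E = (3, −28, 31)   [check: −28·342 + 31·309 = 3]
  9 = 3·3 + 0   → remainder 0, stop. gcd = 3 (last nonzero row F).
So gcd(342, 309) = 3, with Bézout identity −28·342 + 31·309 = 3. Containment (⊇): the Bézout identity exhibits 3 as an element of (342, 309), giving (3) ⊆ (342, 309). Containment (⊆): since 3 | 342 and 3 | 309 (342 = 3·114, 309 = 3·103), every Z-linear combination of 342 and 309 is divisible by 3, so (342, 309) ⊆ (3). Therefore (342, 309) = (3), d = 3.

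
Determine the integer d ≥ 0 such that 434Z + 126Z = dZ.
(434, 126) = (14); d = 14

In the PID Z, (a, b) is generated by gcd(a, b). Compute gcd(434, 126) with the extended Euclidean algorithm, tracking rows (r, s, t) with s·434 + t·126 = r:
  row A: (434, 1, 0)   [1·434 + 0·126 = 434]
  row B: (126, 0, 1)   [0·434 + 1·126 = 126]
  434 = 3·126 + 56   → row C = row A − 3·row B = (56, 1, −3)   [check: 1·434 − 3·126 = 56]
  126 = 2·56 + 14   → row D = row B − 2·row C = (14, −2, 7)   [check: −2·434 + 7·126 = 14]
  56 = 4·14 + 0   → remainder 0, stop. gcd = 14 (last nonzero row D).
So gcd(434, 126) = 14, with Bézout identity −2·434 + 7·126 = 14. Containment (⊇): the Bézout identity exhibits 14 as an element of (434, 126), giving (14) ⊆ (434, 126). Containment (⊆): since 14 | 434 and 14 | 126 (434 = 14·31, 126 = 14·9), every Z-linear combination of 434 and 126 is divisible by 14, so (434, 126) ⊆ (14). Therefore (434, 126) = (14), d = 14.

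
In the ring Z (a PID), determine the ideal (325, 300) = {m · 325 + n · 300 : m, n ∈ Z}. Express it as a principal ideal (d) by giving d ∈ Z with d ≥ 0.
(325, 300) = (25); d = 25

In the PID Z, (a, b) is generated by gcd(a, b). Compute gcd(325, 300) with the extended Euclidean algorithm, tracking rows (r, s, t) with s·325 + t·300 = r:
  row A: (325, 1, 0)   [1·325 + 0·300 = 325]
  row B: (300, 0, 1)   [0·325 + 1·300 = 300]
  325 = 1·300 + 25   → row C = row A − 1·row B = (25, 1, −1)   [check: 1·325 − 1·300 = 25]
  300 = 12·25 + 0   → remainder 0, stop. gcd = 25 (last nonzero row C).
So gcd(325, 300) = 25, with Bézout identity 1·325 − 1·300 = 25. Containment (⊇): the Bézout identity exhibits 25 as an element of (325, 300), giving (25) ⊆ (325, 300). Containment (⊆): since 25 | 325 and 25 | 300 (325 = 25·13, 300 = 25·12), every Z-linear combination of 325 and 300 is divisible by 25, so (325, 300) ⊆ (25). Therefore (325, 300) = (25), d = 25.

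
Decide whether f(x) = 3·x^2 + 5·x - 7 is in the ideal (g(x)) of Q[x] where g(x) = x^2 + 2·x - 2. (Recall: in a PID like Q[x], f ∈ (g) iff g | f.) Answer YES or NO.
In Q[x] the ideal (g) consists of all multiples of g, so f ∈ (g) iff g | f, i.e. iff the remainder of f on division by g is 0. Divide f by g (g is monic, so eliminate the leading term of the running remainder at each step):
  leading term 3·x^2: subtract (3)·g(x) = 3·x^2 + 6·x - 6, leaving -x - 1
The remainder r(x) = -x - 1 ≠ 0 (and deg r < deg g), so g ∤ f, i.e. f ∉ (g).

Final answer: NO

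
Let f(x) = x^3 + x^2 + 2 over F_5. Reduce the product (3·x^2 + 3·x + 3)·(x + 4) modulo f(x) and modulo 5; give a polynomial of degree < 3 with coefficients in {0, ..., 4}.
a · b ≡ 2·x^2 + 1 (mod f(x))

Multiply as integer polynomials: a · b = 3·x^3 + 15·x^2 + 15·x + 12. Reducing coefficients mod 5: a · b ≡ 3·x^3 + 2. Now divide by f(x) = x^3 + x^2 + 2 in F_5[x], eliminating the leading term at each step:
  leading term 3·x^3: subtract (3)·f(x) = 3·x^3 + 3·x^2 + 1, leaving 2·x^2 + 1 (coefficients mod 5)
The degree is now < 3, so this is the remainder. Hence a · b ≡ 2·x^2 + 1 in F_5[x]/(f).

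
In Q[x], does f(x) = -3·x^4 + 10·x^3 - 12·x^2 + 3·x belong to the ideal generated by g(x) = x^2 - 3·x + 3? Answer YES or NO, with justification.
YES

In Q[x] the ideal (g) consists of all multiples of g, so f ∈ (g) iff g | f, i.e. iff the remainder of f on division by g is 0. Divide f by g (g is monic, so eliminate the leading term of the running remainder at each step):
  leading term -3·x^4: subtract (-3·x^2)·g(x) = -3·x^4 + 9·x^3 - 9·x^2, leaving x^3 - 3·x^2 + 3·x
  leading term x^3: subtract (x)·g(x) = x^3 - 3·x^2 + 3·x, leaving 0
The remainder is 0, so f(x) = g(x) · h(x) with h(x) = -3·x^2 + x. Hence g | f, i.e. f ∈ (g).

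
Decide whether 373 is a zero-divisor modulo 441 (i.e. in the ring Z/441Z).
NO

gcd(373, 441) = 1, so 373 is a unit in Z/441Z (it has a multiplicative inverse). A unit cannot be a zero-divisor: if 373·b ≡ 0 then multiplying both sides by 373^(−1) gives b ≡ 0. So 373 is not a zero-divisor.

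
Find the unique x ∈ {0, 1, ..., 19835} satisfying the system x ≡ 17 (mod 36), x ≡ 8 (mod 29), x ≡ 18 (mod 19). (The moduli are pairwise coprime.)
The moduli 36, 29, 19 are pairwise coprime, so by the CRT there is a unique solution mod 36·29·19 = 19836.
Solve by successive substitution. Start with x ≡ 17 (mod 36).
  Combine with x ≡ 8 (mod 29): write x = 17 + 36·t and require 17 + 36·t ≡ 8 (mod 29), i.e. 36·t ≡ 8 − 17 ≡ 20 (mod 29). Since 36^(−1) ≡ 25 (mod 29) (36 ≡ 7 (mod 29)), t ≡ 25·20 ≡ 7 (mod 29). So x ≡ 17 + 36·7 = 269 (mod 1044).
  Combine with x ≡ 18 (mod 19): write x = 269 + 1044·t and require 269 + 1044·t ≡ 18 (mod 19), i.e. 1044·t ≡ 18 − 269 ≡ 15 (mod 19). Since 1044^(−1) ≡ 18 (mod 19) (1044 ≡ 18 (mod 19)), t ≡ 18·15 ≡ 4 (mod 19). So x ≡ 269 + 1044·4 = 4445 (mod 19836).
Unique solution in [0, 19836): x = 4445.

Final answer: x ≡ 4445 (mod 19836); the representative in [0, 19836) is 4445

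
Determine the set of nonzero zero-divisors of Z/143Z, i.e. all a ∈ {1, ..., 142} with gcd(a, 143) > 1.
nonzero zero-divisors of Z/143Z = {11, 13, 22, 26, 33, 39, 44, 52, 55, 65, 66, 77, 78, 88, 91, 99, 104, 110, 117, 121, 130, 132}

An element a ∈ Z/143Z (with a ≠ 0) is a zero-divisor iff gcd(a, 143) > 1 (because a is a unit precisely when gcd(a, n) = 1, and in Z/nZ every nonzero, non-unit element is a zero-divisor). Scan a = 1, ..., 142 and keep those with gcd(a, 143) > 1:
  gcd(11, 143) = 11, gcd(13, 143) = 13, gcd(22, 143) = 11, gcd(26, 143) = 13, gcd(33, 143) = 11, gcd(39, 143) = 13, gcd(44, 143) = 11, gcd(52, 143) = 13, gcd(55, 143) = 11, gcd(65, 143) = 13, gcd(66, 143) = 11, gcd(77, 143) = 11, gcd(78, 143) = 13, gcd(88, 143) = 11, gcd(91, 143) = 13, gcd(99, 143) = 11, gcd(104, 143) = 13, gcd(110, 143) = 11, gcd(117, 143) = 13, gcd(121, 143) = 11, gcd(130, 143) = 13, gcd(132, 143) = 11.
All other a ∈ {1, ..., 142} have gcd(a, 143) = 1 and are units. So the nonzero zero-divisors are exactly the 22 values of a appearing in this scan.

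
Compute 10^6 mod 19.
11

Use repeated squaring. Binary(6) = 110. Walk through the bits of the exponent 6 left-to-right: at each bit after the leading one, square the running value, then multiply by 10 if the bit is 1 (always reducing mod 19):
  bit 1 = 1 (leading): start with 10.
  bit 2 = 1: square 10^2 = 100 ≡ 5; bit is 1, so multiply 5·10 = 50 ≡ 12 (mod 19).
  bit 3 = 0: square 12^2 = 144 ≡ 11 (mod 19).
Final value: 10^6 ≡ 11 (mod 19).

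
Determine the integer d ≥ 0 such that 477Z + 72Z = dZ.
In the PID Z, (a, b) is generated by gcd(a, b). Compute gcd(477, 72) with the extended Euclidean algorithm, tracking rows (r, s, t) with s·477 + t·72 = r:
  row A: (477, 1, 0)   [1·477 + 0·72 = 477]
  row B: (72, 0, 1)   [0·477 + 1·72 = 72]
  477 = 6·72 + 45   → row C = row A − 6·row B = (45, 1, −6)   [check: 1·477 − 6·72 = 45]
  72 = 1·45 + 27   → row D = row B − 1·row C = (27, −1, 7)   [check: −1·477 + 7·72 = 27]
  45 = 1·27 + 18   → row E = row C − 1·row D = (18, 2, −13)   [check: 2·477 − 13·72 = 18]
  27 = 1·18 + 9   → row F = row D − 1·row E = (9, −3, 20)   [check: −3·477 + 20·72 = 9]
  18 = 2·9 + 0   → remainder 0, stop. gcd = 9 (last nonzero row F).
So gcd(477, 72) = 9, with Bézout identity −3·477 + 20·72 = 9. Containment (⊇): the Bézout identity exhibits 9 as an element of (477, 72), giving (9) ⊆ (477, 72). Containment (⊆): since 9 | 477 and 9 | 72 (477 = 9·53, 72 = 9·8), every Z-linear combination of 477 and 72 is divisible by 9, so (477, 72) ⊆ (9). Therefore (477, 72) = (9), d = 9.

Final answer: (477, 72) = (9); d = 9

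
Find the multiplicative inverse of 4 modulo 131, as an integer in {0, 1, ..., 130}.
4^(−1) ≡ 33 (mod 131)

Apply the extended Euclidean algorithm to (131, 4), tracking rows (r, s, t) with s·131 + t·4 = r. Each division r_prev = q·r_cur + r_new produces the new row as (previous row) − q·(current row):
  row A: (131, 1, 0)   [1·131 + 0·4 = 131]
  row B: (4, 0, 1)   [0·131 + 1·4 = 4]
  131 = 32·4 + 3   → row C = row A − 32·row B = (3, 1, −32)   [check: 1·131 − 32·4 = 3]
  4 = 1·3 + 1   → row D = row B − 1·row C = (1, −1, 33)   [check: −1·131 + 33·4 = 1]
  3 = 3·1 + 0   → remainder 0, stop. gcd = 1 (last nonzero row D).
The gcd is 1, so 4 is invertible mod 131. The last nonzero row gives −1·131 + 33·4 = 1, so t = 33. So 4^(−1) ≡ 33 (mod 131). Verify: 4 · 33 = 132 ≡ 1 (mod 131). ✓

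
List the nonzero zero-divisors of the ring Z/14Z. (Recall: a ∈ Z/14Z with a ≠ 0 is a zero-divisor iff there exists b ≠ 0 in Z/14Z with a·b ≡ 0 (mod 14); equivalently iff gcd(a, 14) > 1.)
An element a ∈ Z/14Z (with a ≠ 0) is a zero-divisor iff gcd(a, 14) > 1 (because a is a unit precisely when gcd(a, n) = 1, and in Z/nZ every nonzero, non-unit element is a zero-divisor). Scan a = 1, ..., 13 and keep those with gcd(a, 14) > 1:
  gcd(2, 14) = 2, gcd(4, 14) = 2, gcd(6, 14) = 2, gcd(7, 14) = 7, gcd(8, 14) = 2, gcd(10, 14) = 2, gcd(12, 14) = 2.
All other a ∈ {1, ..., 13} have gcd(a, 14) = 1 and are units. So the nonzero zero-divisors are exactly the 7 values of a appearing in this scan.

Final answer: nonzero zero-divisors of Z/14Z = {2, 4, 6, 7, 8, 10, 12}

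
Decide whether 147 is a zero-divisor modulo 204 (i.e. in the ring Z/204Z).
YES

gcd(147, 204) = 3 > 1, so 147 is not a unit in Z/204Z. In Z/nZ every nonzero non-unit is a zero-divisor: explicitly, take b = 204/gcd = 68 ≠ 0 (mod 204); then 147·68 = 9996 = 49·204, i.e. 147·68 ≡ 0 (mod 204). So 147 is a zero-divisor.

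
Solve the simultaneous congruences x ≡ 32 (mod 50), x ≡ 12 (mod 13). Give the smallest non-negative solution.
x ≡ 532 (mod 650); the representative in [0, 650) is 532

The moduli 50, 13 are pairwise coprime, so by the CRT there is a unique solution mod 50·13 = 650.
Solve by successive substitution. Start with x ≡ 32 (mod 50).
  Combine with x ≡ 12 (mod 13): write x = 32 + 50·t and require 32 + 50·t ≡ 12 (mod 13), i.e. 50·t ≡ 12 − 32 ≡ 6 (mod 13). Since 50^(−1) ≡ 6 (mod 13) (50 ≡ 11 (mod 13)), t ≡ 6·6 ≡ 10 (mod 13). So x ≡ 32 + 50·10 = 532 (mod 650).
Unique solution in [0, 650): x = 532.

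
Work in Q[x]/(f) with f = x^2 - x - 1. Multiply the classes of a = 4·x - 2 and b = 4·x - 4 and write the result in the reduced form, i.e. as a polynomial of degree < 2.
First multiply in Q[x] without reducing: a · b = 16·x^2 - 24·x + 8. Now divide by f(x) = x^2 - x - 1, eliminating the leading term at each step:
  leading term 16·x^2: subtract (16)·f(x) = 16·x^2 - 16·x - 16, leaving 24 - 8·x
The degree is now < 2, so this is the remainder. Hence a · b ≡ 24 - 8·x in Q[x]/(f).

Final answer: a · b ≡ 24 - 8·x (mod f(x))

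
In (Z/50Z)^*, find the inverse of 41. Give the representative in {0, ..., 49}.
41^(−1) ≡ 11 (mod 50)

Apply the extended Euclidean algorithm to (50, 41), tracking rows (r, s, t) with s·50 + t·41 = r. Each division r_prev = q·r_cur + r_new produces the new row as (previous row) − q·(current row):
  row A: (50, 1, 0)   [1·50 + 0·41 = 50]
  row B: (41, 0, 1)   [0·50 + 1·41 = 41]
  50 = 1·41 + 9   → row C = row A − 1·row B = (9, 1, −1)   [check: 1·50 − 1·41 = 9]
  41 = 4·9 + 5   → row D = row B − 4·row C = (5, −4, 5)   [check: −4·50 + 5·41 = 5]
  9 = 1·5 + 4   → row E = row C − 1·row D = (4, 5, −6)   [check: 5·50 − 6·41 = 4]
  5 = 1·4 + 1   → row F = row D − 1·row E = (1, −9, 11)   [check: −9·50 + 11·41 = 1]
  4 = 4·1 + 0   → remainder 0, stop. gcd = 1 (last nonzero row F).
The gcd is 1, so 41 is invertible mod 50. The last nonzero row gives −9·50 + 11·41 = 1, so t = 11. So 41^(−1) ≡ 11 (mod 50). Verify: 41 · 11 = 451 ≡ 1 (mod 50). ✓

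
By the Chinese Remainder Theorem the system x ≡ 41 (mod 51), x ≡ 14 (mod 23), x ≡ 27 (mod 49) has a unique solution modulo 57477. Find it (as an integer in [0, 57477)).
The moduli 51, 23, 49 are pairwise coprime, so by the CRT there is a unique solution mod 51·23·49 = 57477.
Solve by successive substitution. Start with x ≡ 41 (mod 51).
  Combine with x ≡ 14 (mod 23): write x = 41 + 51·t and require 41 + 51·t ≡ 14 (mod 23), i.e. 51·t ≡ 14 − 41 ≡ 19 (mod 23). Since 51^(−1) ≡ 14 (mod 23) (51 ≡ 5 (mod 23)), t ≡ 14·19 ≡ 13 (mod 23). So x ≡ 41 + 51·13 = 704 (mod 1173).
  Combine with x ≡ 27 (mod 49): write x = 704 + 1173·t and require 704 + 1173·t ≡ 27 (mod 49), i.e. 1173·t ≡ 27 − 704 ≡ 9 (mod 49). Since 1173^(−1) ≡ 16 (mod 49) (1173 ≡ 46 (mod 49)), t ≡ 16·9 ≡ 46 (mod 49). So x ≡ 704 + 1173·46 = 54662 (mod 57477).
Unique solution in [0, 57477): x = 54662.

Final answer: x ≡ 54662 (mod 57477); the representative in [0, 57477) is 54662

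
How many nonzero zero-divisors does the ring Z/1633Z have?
In Z/1633Z each nonzero element is either a unit (gcd with 1633 is 1) or a zero-divisor (gcd > 1). The number of units is φ(1633): factorise 1633 = 23 · 71, so φ(1633) = (23 − 1) · (71 − 1) = 22 · 70 = 1540. The nonzero elements number 1633 − 1 = 1632. Hence the nonzero zero-divisors number 1632 − 1540 = 92.

Final answer: Z/1633Z has 92 nonzero zero-divisors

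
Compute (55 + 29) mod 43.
41

Reduce the summands first: 55 ≡ 12 (mod 43), so 55 + 29 ≡ 12 + 29 (mod 43). 12 + 29 = 41; 41 = 0·43 + 41, so (55 + 29) mod 43 = 41.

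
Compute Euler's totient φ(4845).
φ is multiplicative, with φ(p^e) = p^e − p^(e−1). Factorise 4845 = 3 · 5 · 17 · 19. Then
  φ(4845) = (3 − 1) · (5 − 1) · (17 − 1) · (19 − 1) = 2 · 4 · 16 · 18 = 2304.

Final answer: φ(4845) = 2304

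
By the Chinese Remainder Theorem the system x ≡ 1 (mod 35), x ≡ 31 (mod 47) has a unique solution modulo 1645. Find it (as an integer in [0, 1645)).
x ≡ 736 (mod 1645); the representative in [0, 1645) is 736

The moduli 35, 47 are pairwise coprime, so by the CRT there is a unique solution mod 35·47 = 1645.
Solve by successive substitution. Start with x ≡ 1 (mod 35).
  Combine with x ≡ 31 (mod 47): write x = 1 + 35·t and require 1 + 35·t ≡ 31 (mod 47), i.e. 35·t ≡ 31 − 1 ≡ 30 (mod 47). Since 35^(−1) ≡ 43 (mod 47), t ≡ 43·30 ≡ 21 (mod 47). So x ≡ 1 + 35·21 = 736 (mod 1645).
Unique solution in [0, 1645): x = 736.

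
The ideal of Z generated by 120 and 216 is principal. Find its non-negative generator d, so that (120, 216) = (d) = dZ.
In the PID Z, (a, b) is generated by gcd(a, b). Compute gcd(216, 120) with the extended Euclidean algorithm, tracking rows (r, s, t) with s·216 + t·120 = r:
  row A: (216, 1, 0)   [1·216 + 0·120 = 216]
  row B: (120, 0, 1)   [0·216 + 1·120 = 120]
  216 = 1·120 + 96   → row C = row A − 1·row B = (96, 1, −1)   [check: 1·216 − 1·120 = 96]
  120 = 1·96 + 24   → row D = row B − 1·row C = (24, −1, 2)   [check: −1·216 + 2·120 = 24]
  96 = 4·24 + 0   → remainder 0, stop. gcd = 24 (last nonzero row D).
So gcd(120, 216) = 24, with Bézout identity −1·216 + 2·120 = 24. Containment (⊇): the Bézout identity exhibits 24 as an element of (120, 216), giving (24) ⊆ (120, 216). Containment (⊆): since 24 | 120 and 24 | 216 (120 = 24·5, 216 = 24·9), every Z-linear combination of 120 and 216 is divisible by 24, so (120, 216) ⊆ (24). Therefore (120, 216) = (24), d = 24.

Final answer: (120, 216) = (24); d = 24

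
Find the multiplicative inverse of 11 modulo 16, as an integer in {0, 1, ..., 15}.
11^(−1) ≡ 3 (mod 16)

Apply the extended Euclidean algorithm to (16, 11), tracking rows (r, s, t) with s·16 + t·11 = r. Each division r_prev = q·r_cur + r_new produces the new row as (previous row) − q·(current row):
  row A: (16, 1, 0)   [1·16 + 0·11 = 16]
  row B: (11, 0, 1)   [0·16 + 1·11 = 11]
  16 = 1·11 + 5   → row C = row A − 1·row B = (5, 1, −1)   [check: 1·16 − 1·11 = 5]
  11 = 2·5 + 1   → row D = row B − 2·row C = (1, −2, 3)   [check: −2·16 + 3·11 = 1]
  5 = 5·1 + 0   → remainder 0, stop. gcd = 1 (last nonzero row D).
The gcd is 1, so 11 is invertible mod 16. The last nonzero row gives −2·16 + 3·11 = 1, so t = 3. So 11^(−1) ≡ 3 (mod 16). Verify: 11 · 3 = 33 ≡ 1 (mod 16). ✓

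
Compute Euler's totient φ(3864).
φ(3864) = 1056

φ is multiplicative, with φ(p^e) = p^e − p^(e−1). Factorise 3864 = 2^3 · 3 · 7 · 23. Then
  φ(3864) = (2^3 − 2^2) · (3 − 1) · (7 − 1) · (23 − 1) = 4 · 2 · 6 · 22 = 1056.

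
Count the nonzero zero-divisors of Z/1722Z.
Z/1722Z has 1241 nonzero zero-divisors

In Z/1722Z each nonzero element is either a unit (gcd with 1722 is 1) or a zero-divisor (gcd > 1). The number of units is φ(1722): factorise 1722 = 2 · 3 · 7 · 41, so φ(1722) = (2 − 1) · (3 − 1) · (7 − 1) · (41 − 1) = 1 · 2 · 6 · 40 = 480. The nonzero elements number 1722 − 1 = 1721. Hence the nonzero zero-divisors number 1721 − 480 = 1241.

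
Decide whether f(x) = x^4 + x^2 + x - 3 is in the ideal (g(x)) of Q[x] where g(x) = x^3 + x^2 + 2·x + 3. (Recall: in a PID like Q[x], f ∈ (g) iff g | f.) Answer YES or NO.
YES

In Q[x] the ideal (g) consists of all multiples of g, so f ∈ (g) iff g | f, i.e. iff the remainder of f on division by g is 0. Divide f by g (g is monic, so eliminate the leading term of the running remainder at each step):
  leading term x^4: subtract (x)·g(x) = x^4 + x^3 + 2·x^2 + 3·x, leaving -x^3 - x^2 - 2·x - 3
  leading term -x^3: subtract (-1)·g(x) = -x^3 - x^2 - 2·x - 3, leaving 0
The remainder is 0, so f(x) = g(x) · h(x) with h(x) = x - 1. Hence g | f, i.e. f ∈ (g).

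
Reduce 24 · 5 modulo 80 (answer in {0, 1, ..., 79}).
40

Both factors are already reduced mod 80. 24 · 5 = 120. Dividing by 80: 120 = 1·80 + 40. So (24 · 5) mod 80 = 40.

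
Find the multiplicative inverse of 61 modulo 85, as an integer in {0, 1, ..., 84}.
Apply the extended Euclidean algorithm to (85, 61), tracking rows (r, s, t) with s·85 + t·61 = r. Each division r_prev = q·r_cur + r_new produces the new row as (previous row) − q·(current row):
  row A: (85, 1, 0)   [1·85 + 0·61 = 85]
  row B: (61, 0, 1)   [0·85 + 1·61 = 61]
  85 = 1·61 + 24   → row C = row A − 1·row B = (24, 1, −1)   [check: 1·85 − 1·61 = 24]
  61 = 2·24 + 13   → row D = row B − 2·row C = (13, −2, 3)   [check: −2·85 + 3·61 = 13]
  24 = 1·13 + 11   → row E = row C − 1·row D = (11, 3, −4)   [check: 3·85 − 4·61 = 11]
  13 = 1·11 + 2   → row F = row D − 1·row E = (2, −5, 7)   [check: −5·85 + 7·61 = 2]
  11 = 5·2 + 1   → row G = row E − 5·row F = (1, 28, −39)   [check: 28·85 − 39·61 = 1]
  2 = 2·1 + 0   → remainder 0, stop. gcd = 1 (last nonzero row G).
The gcd is 1, so 61 is invertible mod 85. The last nonzero row gives 28·85 − 39·61 = 1, so t = −39. So 61^(−1) ≡ −39 ≡ 46 (mod 85). Verify: 61 · 46 = 2806 ≡ 1 (mod 85). ✓

Final answer: 61^(−1) ≡ 46 (mod 85)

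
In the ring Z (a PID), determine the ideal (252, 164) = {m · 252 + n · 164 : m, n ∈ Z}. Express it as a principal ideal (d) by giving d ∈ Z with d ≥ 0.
In the PID Z, (a, b) is generated by gcd(a, b). Compute gcd(252, 164) with the extended Euclidean algorithm, tracking rows (r, s, t) with s·252 + t·164 = r:
  row A: (252, 1, 0)   [1·252 + 0·164 = 252]
  row B: (164, 0, 1)   [0·252 + 1·164 = 164]
  252 = 1·164 + 88   → row C = row A − 1·row B = (88, 1, −1)   [check: 1·252 − 1·164 = 88]
  164 = 1·88 + 76   → row D = row B − 1·row C = (76, −1, 2)   [check: −1·252 + 2·164 = 76]
  88 = 1·76 + 12   → row E = row C − 1·row D = (12, 2, −3)   [check: 2·252 − 3·164 = 12]
  76 = 6·12 + 4   → row F = row D − 6·row E = (4, −13, 20)   [check: −13·252 + 20·164 = 4]
  12 = 3·4 + 0   → remainder 0, stop. gcd = 4 (last nonzero row F).
So gcd(252, 164) = 4, with Bézout identity −13·252 + 20·164 = 4. Containment (⊇): the Bézout identity exhibits 4 as an element of (252, 164), giving (4) ⊆ (252, 164). Containment (⊆): since 4 | 252 and 4 | 164 (252 = 4·63, 164 = 4·41), every Z-linear combination of 252 and 164 is divisible by 4, so (252, 164) ⊆ (4). Therefore (252, 164) = (4), d = 4.

Final answer: (252, 164) = (4); d = 4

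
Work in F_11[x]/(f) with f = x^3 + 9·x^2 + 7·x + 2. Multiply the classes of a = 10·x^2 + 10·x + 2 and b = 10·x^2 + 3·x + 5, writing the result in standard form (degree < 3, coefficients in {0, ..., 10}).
a · b ≡ 5·x^2 + 10·x + 10 (mod f(x))

Multiply as integer polynomials: a · b = 100·x^4 + 130·x^3 + 100·x^2 + 56·x + 10. Reducing coefficients mod 11: a · b ≡ x^4 + 9·x^3 + x^2 + x + 10. Now divide by f(x) = x^3 + 9·x^2 + 7·x + 2 in F_11[x], eliminating the leading term at each step:
  leading term x^4: subtract (x)·f(x) = x^4 + 9·x^3 + 7·x^2 + 2·x, leaving 5·x^2 + 10·x + 10 (coefficients mod 11)
The degree is now < 3, so this is the remainder. Hence a · b ≡ 5·x^2 + 10·x + 10 in F_11[x]/(f).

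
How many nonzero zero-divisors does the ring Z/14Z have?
Z/14Z has 7 nonzero zero-divisors

In Z/14Z each nonzero element is either a unit (gcd with 14 is 1) or a zero-divisor (gcd > 1). The number of units is φ(14): factorise 14 = 2 · 7, so φ(14) = (2 − 1) · (7 − 1) = 1 · 6 = 6. The nonzero elements number 14 − 1 = 13. Hence the nonzero zero-divisors number 13 − 6 = 7.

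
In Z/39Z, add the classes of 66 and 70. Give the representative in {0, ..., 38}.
Reduce the summands first: 66 ≡ 27, 70 ≡ 31 (mod 39), so 66 + 70 ≡ 27 + 31 (mod 39). 27 + 31 = 58; 58 = 1·39 + 19, so (66 + 70) mod 39 = 19.

Final answer: 19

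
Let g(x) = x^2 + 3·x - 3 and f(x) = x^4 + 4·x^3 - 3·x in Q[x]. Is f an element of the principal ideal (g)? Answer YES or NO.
YES

In Q[x] the ideal (g) consists of all multiples of g, so f ∈ (g) iff g | f, i.e. iff the remainder of f on division by g is 0. Divide f by g (g is monic, so eliminate the leading term of the running remainder at each step):
  leading term x^4: subtract (x^2)·g(x) = x^4 + 3·x^3 - 3·x^2, leaving x^3 + 3·x^2 - 3·x
  leading term x^3: subtract (x)·g(x) = x^3 + 3·x^2 - 3·x, leaving 0
The remainder is 0, so f(x) = g(x) · h(x) with h(x) = x^2 + x. Hence g | f, i.e. f ∈ (g).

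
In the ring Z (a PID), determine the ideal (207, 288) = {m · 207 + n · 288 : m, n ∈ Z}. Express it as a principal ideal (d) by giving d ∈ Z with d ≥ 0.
(207, 288) = (9); d = 9

In the PID Z, (a, b) is generated by gcd(a, b). Compute gcd(288, 207) with the extended Euclidean algorithm, tracking rows (r, s, t) with s·288 + t·207 = r:
  row A: (288, 1, 0)   [1·288 + 0·207 = 288]
  row B: (207, 0, 1)   [0·288 + 1·207 = 207]
  288 = 1·207 + 81   → row C = row A − 1·row B = (81, 1, −1)   [check: 1·288 − 1·207 = 81]
  207 = 2·81 + 45   → row D = row B − 2·row C = (45, −2, 3)   [check: −2·288 + 3·207 = 45]
  81 = 1·45 + 36   → row E = row C − 1·row D = (36, 3, −4)   [check: 3·288 − 4·207 = 36]
  45 = 1·36 + 9   → row F = row D − 1·row E = (9, −5, 7)   [check: −5·288 + 7·207 = 9]
  36 = 4·9 + 0   → remainder 0, stop. gcd = 9 (last nonzero row F).
So gcd(207, 288) = 9, with Bézout identity −5·288 + 7·207 = 9. Containment (⊇): the Bézout identity exhibits 9 as an element of (207, 288), giving (9) ⊆ (207, 288). Containment (⊆): since 9 | 207 and 9 | 288 (207 = 9·23, 288 = 9·32), every Z-linear combination of 207 and 288 is divisible by 9, so (207, 288) ⊆ (9). Therefore (207, 288) = (9), d = 9.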